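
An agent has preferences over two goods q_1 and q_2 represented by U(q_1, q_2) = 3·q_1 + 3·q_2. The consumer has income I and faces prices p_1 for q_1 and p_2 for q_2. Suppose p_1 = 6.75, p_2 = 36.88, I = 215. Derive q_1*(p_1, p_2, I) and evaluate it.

q_1* = 31.8519

Perfect substitutes: compare marginal utility per dollar. 3/p_1 vs 3/p_2 → 0.4444 vs 0.0813.
q_1 gives more utility per dollar, so spend all income on q_1: q_1* = I/p_1, q_2* = 0.
Numerically: q_1* = 31.8519, q_2* = 0.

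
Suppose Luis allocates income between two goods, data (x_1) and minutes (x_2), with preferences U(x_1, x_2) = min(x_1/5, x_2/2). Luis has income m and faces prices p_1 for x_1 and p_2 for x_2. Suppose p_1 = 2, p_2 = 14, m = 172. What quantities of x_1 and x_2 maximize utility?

Leontief preferences: the optimum is at the kink where x_1/5 = x_2/2, i.e. x_2 = (2/5)·x_1.
Budget: p_1·x_1 + p_2·(2/5)·x_1 = m, so (5·p_1 + 2·p_2)·x_1 = 5·m.
Demand: x_1*(p_1,p_2,m) = 5·m/(5·p_1 + 2·p_2), x_2* = 2·m/(5·p_1 + 2·p_2).
Here 5·2 + 2·14 = 38, giving x_1* = 22.6316 and x_2* = 9.0526.

x_1* = 22.6316, x_2* = 9.0526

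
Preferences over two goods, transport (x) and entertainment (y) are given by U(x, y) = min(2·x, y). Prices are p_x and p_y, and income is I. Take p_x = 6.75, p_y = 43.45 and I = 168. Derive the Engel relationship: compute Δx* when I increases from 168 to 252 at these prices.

Here 6.75 + 2·43.45 = 93.65, giving x* = 1.7939.
At I' = 252: x* = 2.6909. Change: 2.6909 − 1.7939 = 0.897.

Δx* = 0.897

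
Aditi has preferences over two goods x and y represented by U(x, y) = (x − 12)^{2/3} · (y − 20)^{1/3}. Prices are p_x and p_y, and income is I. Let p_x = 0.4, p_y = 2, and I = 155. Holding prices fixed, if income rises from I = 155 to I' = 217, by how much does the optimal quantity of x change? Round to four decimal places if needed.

Δx* = 103.3333

Let x' = x−12, y' = y−20. MRS = 2·y'/x' = p_x/p_y.
Substituting into the budget: x* = 12 + 2/3·(I − 12·p_x − 20·p_y)/p_x, and y* = 20 + 1/3·(…)/p_y.
Discretionary income = 155 − 12·0.4 − 20·2 = 110.2; x* = 12 + 2/3·110.2/0.4 = 195.6667.
At I' = 217: x* = 299. Change: 299 − 195.6667 = 103.3333.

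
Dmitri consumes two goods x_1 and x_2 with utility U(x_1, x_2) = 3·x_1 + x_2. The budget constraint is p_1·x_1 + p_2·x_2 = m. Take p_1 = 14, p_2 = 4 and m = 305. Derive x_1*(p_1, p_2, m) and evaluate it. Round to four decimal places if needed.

x_1* = 0

x_2 gives more utility per dollar, so spend all income on x_2: x_2* = m/p_2, x_1* = 0.
Numerically: x_1* = 0, x_2* = 76.25.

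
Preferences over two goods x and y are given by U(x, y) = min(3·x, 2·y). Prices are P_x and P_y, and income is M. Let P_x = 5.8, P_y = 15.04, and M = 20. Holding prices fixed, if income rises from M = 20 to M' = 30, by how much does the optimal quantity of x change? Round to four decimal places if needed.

Leontief preferences: the optimum is at the kink where x/2 = y/3, i.e. y = (3/2)·x.
Budget: P_x·x + P_y·(3/2)·x = M, so (2·P_x + 3·P_y)·x = 2·M.
Demand: x*(P_x,P_y,M) = 2·M/(2·P_x + 3·P_y), y* = 3·M/(2·P_x + 3·P_y).
Here 2·5.8 + 3·15.04 = 56.72, giving x* = 0.7052.
At M' = 30: x* = 1.0578. Change: 1.0578 − 0.7052 = 0.3526.

Δx* = 0.3526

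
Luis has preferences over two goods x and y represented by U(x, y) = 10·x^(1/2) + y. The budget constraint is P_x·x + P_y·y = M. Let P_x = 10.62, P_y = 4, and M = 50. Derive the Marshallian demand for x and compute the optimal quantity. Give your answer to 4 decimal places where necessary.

Set MRS = P_x/P_y: 5·x^(−1/2) = P_x/P_y.
Thus x* = (5·P_y/P_x)² — independent of M — with the rest of income spent on y.
Plugging in: x* = (5·4/10.62)² = 3.5466.

x* = 3.5466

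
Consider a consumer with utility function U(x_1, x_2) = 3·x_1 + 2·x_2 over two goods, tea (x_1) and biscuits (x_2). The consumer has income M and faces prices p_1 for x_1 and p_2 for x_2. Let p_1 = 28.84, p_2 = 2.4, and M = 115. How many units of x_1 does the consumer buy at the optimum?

Numerically: x_1* = 0, x_2* = 47.9167.

x_1* = 0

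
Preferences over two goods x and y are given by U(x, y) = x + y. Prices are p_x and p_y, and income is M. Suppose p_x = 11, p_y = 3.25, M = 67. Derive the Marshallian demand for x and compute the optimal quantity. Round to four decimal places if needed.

x* = 0

Perfect substitutes: compare marginal utility per dollar. 1/p_x vs 1/p_y → 0.0909 vs 0.3077.
y gives more utility per dollar, so spend all income on y: y* = M/p_y, x* = 0.
Numerically: x* = 0, y* = 20.6154.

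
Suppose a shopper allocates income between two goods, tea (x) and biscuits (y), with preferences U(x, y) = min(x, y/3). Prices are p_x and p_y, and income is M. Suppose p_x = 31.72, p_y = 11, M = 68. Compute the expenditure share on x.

Demand: x*(p_x,p_y,M) = M/(p_x + 3·p_y), y* = 3·M/(p_x + 3·p_y).
Here 31.72 + 3·11 = 64.72, giving x* = 1.0507 and y* = 3.152.
Expenditure on x: 31.72·1.0507 = 33.3276; share = 0.4901.

share on x = 0.4901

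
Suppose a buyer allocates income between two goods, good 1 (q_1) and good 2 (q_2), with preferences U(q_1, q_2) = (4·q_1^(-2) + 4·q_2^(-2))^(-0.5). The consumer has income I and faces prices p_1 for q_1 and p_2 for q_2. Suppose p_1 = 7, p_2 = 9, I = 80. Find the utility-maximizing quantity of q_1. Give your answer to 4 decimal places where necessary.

q_1* = 5.2367

From the CES first-order condition, (q_2/q_1)^(3) = p_1/p_2.
Solve for the ratio: q_2/q_1 = [p_1/p_2]^(1/3).
With the ratio pinned down, the budget gives q_1* = I/(p_1 + p_2·(q_2/q_1)) and q_2* = (q_2/q_1)·q_1*.
Numerically q_2/q_1 = 0.919641, so q_1* = 80/(7 + 9·0.919641) = 5.2367.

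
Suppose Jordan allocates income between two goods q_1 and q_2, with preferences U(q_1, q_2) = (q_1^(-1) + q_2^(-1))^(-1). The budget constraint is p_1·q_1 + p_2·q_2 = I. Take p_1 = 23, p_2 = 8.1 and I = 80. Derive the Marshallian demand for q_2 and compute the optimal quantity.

q_2* = 3.6783

MU_q_1 ∝ q_1^(-2), MU_q_2 ∝ q_2^(-2), so MRS = (q_2/q_1)^(2) = p_1/p_2.
Hence q_2/q_1 = (p_1/p_2)^(1/(2)), i.e. raised to the 0.5 power.
Substitute q_2 = (q_2/q_1)·q_1 into the budget: q_1* = I/(p_1 + p_2·(q_2/q_1)).
Numerically q_2/q_1 = 1.685083, so q_1* = 80/(23 + 8.1·1.685083) = 2.1829 and q_2* = 1.685083·2.1829 = 3.6783.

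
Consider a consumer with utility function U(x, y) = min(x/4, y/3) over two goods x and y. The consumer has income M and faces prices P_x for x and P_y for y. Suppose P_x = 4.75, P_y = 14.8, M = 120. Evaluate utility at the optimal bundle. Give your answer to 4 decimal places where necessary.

Here 4·4.75 + 3·14.8 = 63.4, giving x* = 7.571 and y* = 5.6782.
Utility at the optimum: U(7.571, 5.6782) = 1.8927.

V = 1.8927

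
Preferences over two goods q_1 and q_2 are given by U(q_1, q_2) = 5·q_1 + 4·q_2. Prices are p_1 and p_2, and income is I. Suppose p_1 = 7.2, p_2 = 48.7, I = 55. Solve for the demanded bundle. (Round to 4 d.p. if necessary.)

Linear utility — the consumer picks whichever good has higher MU/price: 5/7.2 = 0.6944 vs 4/48.7 = 0.0821.
q_1 gives more utility per dollar, so spend all income on q_1: q_1* = I/p_1, q_2* = 0.
Numerically: q_1* = 7.6389, q_2* = 0.

q_1* = 7.6389, q_2* = 0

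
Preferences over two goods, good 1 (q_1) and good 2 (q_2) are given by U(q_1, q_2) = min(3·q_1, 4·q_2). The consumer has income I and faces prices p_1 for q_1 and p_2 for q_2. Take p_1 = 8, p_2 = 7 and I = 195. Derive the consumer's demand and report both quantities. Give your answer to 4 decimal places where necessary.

Here 4·8 + 3·7 = 53, giving q_1* = 14.717 and q_2* = 11.0377.

q_1* = 14.717, q_2* = 11.0377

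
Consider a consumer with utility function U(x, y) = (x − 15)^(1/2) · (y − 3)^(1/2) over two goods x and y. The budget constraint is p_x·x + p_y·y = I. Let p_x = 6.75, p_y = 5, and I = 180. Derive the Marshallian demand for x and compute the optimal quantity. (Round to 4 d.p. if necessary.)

x* = 19.7222

Substituting into the budget: x* = 15 + 0.5·(I − 15·p_x − 3·p_y)/p_x, and y* = 3 + 0.5·(…)/p_y.
Discretionary income = 180 − 15·6.75 − 3·5 = 63.75; x* = 15 + 0.5·63.75/6.75 = 19.7222.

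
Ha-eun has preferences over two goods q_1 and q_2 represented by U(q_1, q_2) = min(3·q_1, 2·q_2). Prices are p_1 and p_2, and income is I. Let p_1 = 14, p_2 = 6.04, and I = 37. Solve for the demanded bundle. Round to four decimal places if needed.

q_1* = 1.6045, q_2* = 2.4068

Leontief preferences: the optimum is at the kink where q_1/2 = q_2/3, i.e. q_2 = (3/2)·q_1.
Budget: p_1·q_1 + p_2·(3/2)·q_1 = I, so (2·p_1 + 3·p_2)·q_1 = 2·I.
Demand: q_1*(p_1,p_2,I) = 2·I/(2·p_1 + 3·p_2), q_2* = 3·I/(2·p_1 + 3·p_2).
Here 2·14 + 3·6.04 = 46.12, giving q_1* = 1.6045 and q_2* = 2.4068.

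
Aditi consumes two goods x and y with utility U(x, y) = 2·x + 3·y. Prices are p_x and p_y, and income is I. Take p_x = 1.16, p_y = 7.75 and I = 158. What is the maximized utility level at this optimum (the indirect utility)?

Perfect substitutes: compare marginal utility per dollar. 2/p_x vs 3/p_y → 1.7241 vs 0.3871.
x gives more utility per dollar, so spend all income on x: x* = I/p_x, y* = 0.
Numerically: x* = 136.2069, y* = 0.
Utility at the optimum: U(136.2069, 0) = 272.4138.

V = 272.4138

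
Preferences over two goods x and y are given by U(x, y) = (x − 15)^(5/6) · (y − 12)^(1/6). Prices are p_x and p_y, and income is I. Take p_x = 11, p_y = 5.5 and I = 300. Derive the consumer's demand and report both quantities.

x* = 20.2273, y* = 14.0909

This is Cobb-Douglas in (x−15, y−12): tangency gives 5/6·p_y·(y−12) = 1/6·p_x·(x−15).
Substituting into the budget: x* = 15 + 5/6·(I − 15·p_x − 12·p_y)/p_x, and y* = 12 + 1/6·(…)/p_y.
Discretionary income = 300 − 15·11 − 12·5.5 = 69; x* = 15 + 5/6·69/11 = 20.2273; y* = 12 + 1/6·69/5.5 = 14.0909.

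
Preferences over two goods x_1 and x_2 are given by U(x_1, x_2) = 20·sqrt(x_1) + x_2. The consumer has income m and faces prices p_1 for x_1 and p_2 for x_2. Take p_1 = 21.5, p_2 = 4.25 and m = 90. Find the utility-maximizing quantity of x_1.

x_1* = 3.9075

Set MRS = p_1/p_2: 10·x_1^(−1/2) = p_1/p_2.
Solve: √x_1 = 10·p_2/p_1, so x_1*(p_1,p_2) = (10·p_2/p_1)², and x_2* = (m − p_1·x_1*)/p_2.
Plugging in: x_1* = (10·4.25/21.5)² = 3.9075.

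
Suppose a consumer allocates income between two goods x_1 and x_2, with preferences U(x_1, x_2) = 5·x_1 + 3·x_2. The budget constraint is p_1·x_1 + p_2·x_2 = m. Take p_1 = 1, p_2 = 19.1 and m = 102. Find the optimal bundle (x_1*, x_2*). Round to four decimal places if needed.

Perfect substitutes: compare marginal utility per dollar. 5/p_1 vs 3/p_2 → 5 vs 0.1571.
x_1 gives more utility per dollar, so spend all income on x_1: x_1* = m/p_1, x_2* = 0.
Numerically: x_1* = 102, x_2* = 0.

x_1* = 102, x_2* = 0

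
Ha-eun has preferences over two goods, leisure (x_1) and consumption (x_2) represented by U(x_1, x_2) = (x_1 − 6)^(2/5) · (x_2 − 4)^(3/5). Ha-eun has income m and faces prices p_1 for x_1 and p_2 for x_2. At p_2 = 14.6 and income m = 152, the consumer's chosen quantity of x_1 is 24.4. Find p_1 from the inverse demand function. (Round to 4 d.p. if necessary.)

p_1 = 1.8

This is Cobb-Douglas in (x_1−6, x_2−4): tangency gives 0.4·p_2·(x_2−4) = 0.6·p_1·(x_1−6).
Substituting into the budget: x_1* = 6 + 0.4·(m − 6·p_1 − 4·p_2)/p_1, and x_2* = 4 + 0.6·(…)/p_2.
Set x_1* = 24.4 in the demand function and solve for p_1: p_1 = 1.8.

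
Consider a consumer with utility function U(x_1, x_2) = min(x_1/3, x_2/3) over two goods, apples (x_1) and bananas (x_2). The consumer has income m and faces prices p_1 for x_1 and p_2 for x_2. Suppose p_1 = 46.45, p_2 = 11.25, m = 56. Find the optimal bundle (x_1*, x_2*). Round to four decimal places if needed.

With perfect complements, no substitution: consume in ratio x_1:x_2 = 3:3.
Budget: p_1·x_1 + p_2·x_1 = m, so (3·p_1 + 3·p_2)·x_1 = 3·m.
Demand: x_1*(p_1,p_2,m) = 3·m/(3·p_1 + 3·p_2), x_2* = 3·m/(3·p_1 + 3·p_2).
Here 3·46.45 + 3·11.25 = 173.1, giving x_1* = 0.9705 and x_2* = 0.9705.

x_1* = 0.9705, x_2* = 0.9705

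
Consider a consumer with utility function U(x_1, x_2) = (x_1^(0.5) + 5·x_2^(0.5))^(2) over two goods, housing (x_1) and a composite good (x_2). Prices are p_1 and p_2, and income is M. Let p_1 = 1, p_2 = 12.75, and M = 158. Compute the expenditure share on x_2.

share on x_2 = 0.6623

MU_x_1 ∝ x_1^(-0.5), MU_x_2 ∝ 5·x_2^(-0.5), so MRS = (1/5)·(x_2/x_1)^(0.5) = p_1/p_2.
Solve for the ratio: x_2/x_1 = [5·p_1/p_2]^(2).
With the ratio pinned down, the budget gives x_1* = M/(p_1 + p_2·(x_2/x_1)) and x_2* = (x_2/x_1)·x_1*.
Numerically x_2/x_1 = 0.153787, so x_1* = 158/(1 + 12.75·0.153787) = 53.3642 and x_2* = 0.153787·53.3642 = 8.2067.
Expenditure on x_2: 12.75·8.2067 = 104.6358; share = 0.6623.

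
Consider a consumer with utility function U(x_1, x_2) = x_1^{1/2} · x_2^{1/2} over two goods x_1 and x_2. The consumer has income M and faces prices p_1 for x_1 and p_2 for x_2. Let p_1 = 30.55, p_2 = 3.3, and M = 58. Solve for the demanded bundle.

x_1* = 0.9493, x_2* = 8.7879

MU_x_1/MU_x_2 = (0.5·x_2)/(0.5·x_1); tangency sets this equal to p_1/p_2.
Rearranging, p_2·x_2 = p_1·x_1. Substituting into the budget gives p_1·x_1·(1 + 1) = M.
Demand: x_1*(p_1,p_2,M) = 0.5·M/p_1 and x_2* = 0.5·M/p_2.
At p_1=30.55, p_2=3.3, M=58: x_1* = 0.5·58/30.55 = 0.9493, x_2* = 8.7879.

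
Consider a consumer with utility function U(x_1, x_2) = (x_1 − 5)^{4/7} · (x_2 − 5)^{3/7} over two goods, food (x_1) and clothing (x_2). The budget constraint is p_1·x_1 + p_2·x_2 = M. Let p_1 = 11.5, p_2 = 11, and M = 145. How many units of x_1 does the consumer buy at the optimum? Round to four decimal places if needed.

This is Cobb-Douglas in (x_1−5, x_2−5): tangency gives 4/7·p_2·(x_2−5) = 3/7·p_1·(x_1−5).
Substituting into the budget: x_1* = 5 + 4/7·(M − 5·p_1 − 5·p_2)/p_1, and x_2* = 5 + 3/7·(…)/p_2.
Discretionary income = 145 − 5·11.5 − 5·11 = 32.5; x_1* = 5 + 4/7·32.5/11.5 = 6.6149.

x_1* = 6.6149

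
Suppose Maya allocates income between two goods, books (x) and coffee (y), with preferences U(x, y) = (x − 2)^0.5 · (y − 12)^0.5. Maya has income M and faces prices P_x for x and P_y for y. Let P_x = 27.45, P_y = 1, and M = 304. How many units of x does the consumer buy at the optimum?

x* = 6.3188

MRS = (y−12)/(x−2). Tangency with P_x/P_y gives y−12 = (P_x/P_y)·(x−2).
Substituting into the budget: x* = 2 + 0.5·(M − 2·P_x − 12·P_y)/P_x, and y* = 12 + 0.5·(…)/P_y.
Discretionary income = 304 − 2·27.45 − 12·1 = 237.1; x* = 2 + 0.5·237.1/27.45 = 6.3188.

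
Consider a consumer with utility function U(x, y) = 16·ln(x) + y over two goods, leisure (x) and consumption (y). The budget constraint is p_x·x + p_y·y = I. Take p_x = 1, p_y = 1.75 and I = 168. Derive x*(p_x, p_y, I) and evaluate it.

x* = 28

Set MRS = p_x/p_y: (16/x)/1 = p_x/p_y.
So x*(p_x,p_y) = 16·p_y/p_x, independent of income; and y* = (I − 16·p_y)/p_y.
At the given prices: x* = 16·1.75/1 = 28.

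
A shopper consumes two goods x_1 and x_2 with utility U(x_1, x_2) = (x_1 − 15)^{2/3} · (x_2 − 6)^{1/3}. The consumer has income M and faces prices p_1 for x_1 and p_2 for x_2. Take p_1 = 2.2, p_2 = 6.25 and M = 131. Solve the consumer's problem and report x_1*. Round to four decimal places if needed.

x_1* = 33.3333

Let x_1' = x_1−15, x_2' = x_2−6. MRS = 2·x_2'/x_1' = p_1/p_2.
Substituting into the budget: x_1* = 15 + 2/3·(M − 15·p_1 − 6·p_2)/p_1, and x_2* = 6 + 1/3·(…)/p_2.
Discretionary income = 131 − 15·2.2 − 6·6.25 = 60.5; x_1* = 15 + 2/3·60.5/2.2 = 33.3333.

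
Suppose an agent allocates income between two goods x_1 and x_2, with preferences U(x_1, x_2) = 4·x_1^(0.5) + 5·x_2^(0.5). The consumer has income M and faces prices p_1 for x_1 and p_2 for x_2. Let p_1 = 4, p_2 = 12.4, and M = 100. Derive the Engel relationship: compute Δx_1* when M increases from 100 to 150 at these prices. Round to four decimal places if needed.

Δx_1* = 8.311

Substitute x_2 = (x_2/x_1)·x_1 into the budget: x_1* = M/(p_1 + p_2·(x_2/x_1)).
Numerically x_2/x_1 = 0.162591, so x_1* = 100/(4 + 12.4·0.162591) = 16.622.
At M' = 150: x_1* = 24.933. Change: 24.933 − 16.622 = 8.311.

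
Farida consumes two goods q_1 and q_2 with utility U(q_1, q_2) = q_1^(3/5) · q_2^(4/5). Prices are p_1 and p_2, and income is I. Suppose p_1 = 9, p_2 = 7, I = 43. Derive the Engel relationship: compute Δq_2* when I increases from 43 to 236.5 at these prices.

Δq_2* = 15.7959

Tangency: MRS = (3/4)·q_2/q_1 = p_1/p_2.
So 0.6·p_2·q_2 = 0.8·p_1·q_1; combined with the budget, a share 3/7 of income goes to q_1.
Demand: q_1*(p_1,p_2,I) = 3/7·I/p_1 and q_2* = 4/7·I/p_2.
At p_1=9, p_2=7, I=43: q_2* = 4/7·43/7 = 3.5102.
At I' = 236.5: q_2* = 19.3061. Change: 19.3061 − 3.5102 = 15.7959.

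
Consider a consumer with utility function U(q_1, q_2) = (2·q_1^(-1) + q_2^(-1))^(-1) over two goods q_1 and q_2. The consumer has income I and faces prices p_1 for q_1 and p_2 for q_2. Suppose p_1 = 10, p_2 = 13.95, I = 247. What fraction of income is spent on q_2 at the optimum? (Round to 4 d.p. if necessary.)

From the CES first-order condition, 2·(q_2/q_1)^(2) = p_1/p_2.
Hence q_2/q_1 = ((1/2)·p_1/p_2)^(1/(2)), i.e. raised to the 0.5 power.
With the ratio pinned down, the budget gives q_1* = I/(p_1 + p_2·(q_2/q_1)) and q_2* = (q_2/q_1)·q_1*.
Numerically q_2/q_1 = 0.598684, so q_1* = 247/(10 + 13.95·0.598684) = 13.4593 and q_2* = 0.598684·13.4593 = 8.0579.
Expenditure on q_2: 13.95·8.0579 = 112.4072; share = 0.4551.

share on q_2 = 0.4551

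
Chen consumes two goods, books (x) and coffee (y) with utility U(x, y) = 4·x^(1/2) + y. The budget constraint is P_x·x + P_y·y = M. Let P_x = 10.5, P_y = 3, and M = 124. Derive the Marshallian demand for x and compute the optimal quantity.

x* = 0.3265

Set MRS = P_x/P_y: 2·x^(−1/2) = P_x/P_y.
Thus x* = (2·P_y/P_x)² — independent of M — with the rest of income spent on y.
Plugging in: x* = (2·3/10.5)² = 0.3265.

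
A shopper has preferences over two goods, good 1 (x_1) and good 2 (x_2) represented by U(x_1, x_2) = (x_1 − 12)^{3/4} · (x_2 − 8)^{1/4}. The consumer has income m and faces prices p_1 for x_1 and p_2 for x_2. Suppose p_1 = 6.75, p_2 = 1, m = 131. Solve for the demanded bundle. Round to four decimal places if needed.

Let x_1' = x_1−12, x_2' = x_2−8. MRS = 3·x_2'/x_1' = p_1/p_2.
Substituting into the budget: x_1* = 12 + 0.75·(m − 12·p_1 − 8·p_2)/p_1, and x_2* = 8 + 0.25·(…)/p_2.
Discretionary income = 131 − 12·6.75 − 8·1 = 42; x_1* = 12 + 0.75·42/6.75 = 16.6667; x_2* = 8 + 0.25·42/1 = 18.5.

x_1* = 16.6667, x_2* = 18.5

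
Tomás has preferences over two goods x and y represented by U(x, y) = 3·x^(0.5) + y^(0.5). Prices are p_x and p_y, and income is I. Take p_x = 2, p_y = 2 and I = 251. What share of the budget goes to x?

From the CES first-order condition, 3·(y/x)^(0.5) = p_x/p_y.
Solve for the ratio: y/x = [(1/3)·p_x/p_y]^(2).
With the ratio pinned down, the budget gives x* = I/(p_x + p_y·(y/x)) and y* = (y/x)·x*.
Numerically y/x = 0.111111, so x* = 251/(2 + 2·0.111111) = 112.95 and y* = 0.111111·112.95 = 12.55.
Expenditure on x: 2·112.95 = 225.9; share = 0.9.

share on x = 0.9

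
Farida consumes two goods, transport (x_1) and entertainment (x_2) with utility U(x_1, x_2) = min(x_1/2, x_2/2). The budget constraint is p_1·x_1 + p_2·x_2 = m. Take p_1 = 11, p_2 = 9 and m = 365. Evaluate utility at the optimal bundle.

With perfect complements, no substitution: consume in ratio x_1:x_2 = 2:2.
Budget: p_1·x_1 + p_2·x_1 = m, so (2·p_1 + 2·p_2)·x_1 = 2·m.
Demand: x_1*(p_1,p_2,m) = 2·m/(2·p_1 + 2·p_2), x_2* = 2·m/(2·p_1 + 2·p_2).
Here 2·11 + 2·9 = 40, giving x_1* = 18.25 and x_2* = 18.25.
Utility at the optimum: U(18.25, 18.25) = 9.125.

V = 9.125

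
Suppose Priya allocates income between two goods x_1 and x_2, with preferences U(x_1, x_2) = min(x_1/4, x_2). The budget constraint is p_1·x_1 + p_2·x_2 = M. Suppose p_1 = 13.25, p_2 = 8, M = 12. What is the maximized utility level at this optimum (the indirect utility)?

Here 4·13.25 + 8 = 61, giving x_1* = 0.7869 and x_2* = 0.1967.
Utility at the optimum: U(0.7869, 0.1967) = 0.1967.

V = 0.1967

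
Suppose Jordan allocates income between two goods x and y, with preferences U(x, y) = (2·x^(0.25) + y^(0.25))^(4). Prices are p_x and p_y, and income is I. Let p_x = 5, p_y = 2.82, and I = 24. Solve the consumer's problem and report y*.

Numerically y/x = 0.851637, so x* = 24/(5 + 2.82·0.851637) = 3.2425 and y* = 0.851637·3.2425 = 2.7615.

y* = 2.7615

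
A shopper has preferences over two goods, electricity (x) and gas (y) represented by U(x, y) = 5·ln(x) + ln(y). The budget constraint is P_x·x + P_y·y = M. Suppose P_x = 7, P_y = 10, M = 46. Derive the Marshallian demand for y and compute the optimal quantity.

Tangency: MRS = 5·y/x = P_x/P_y.
So 5·P_y·y = P_x·x; combined with the budget, a share 5/6 of income goes to x.
Demand: x*(P_x,P_y,M) = 5/6·M/P_x and y* = 1/6·M/P_y.
At P_x=7, P_y=10, M=46: y* = 1/6·46/10 = 0.7667.

y* = 0.7667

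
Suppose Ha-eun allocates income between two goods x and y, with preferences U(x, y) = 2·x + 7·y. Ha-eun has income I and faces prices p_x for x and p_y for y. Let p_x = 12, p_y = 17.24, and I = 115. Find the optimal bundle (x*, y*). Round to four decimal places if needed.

x* = 0, y* = 6.6705

Numerically: x* = 0, y* = 6.6705.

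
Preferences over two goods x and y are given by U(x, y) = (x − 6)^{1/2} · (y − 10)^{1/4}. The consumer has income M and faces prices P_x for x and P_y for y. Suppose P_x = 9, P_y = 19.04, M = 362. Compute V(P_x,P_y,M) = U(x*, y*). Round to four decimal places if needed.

Discretionary income = 362 − 6·9 − 10·19.04 = 117.6; x* = 6 + 2/3·117.6/9 = 14.7111; y* = 10 + 1/3·117.6/19.04 = 12.0588.
Utility at the optimum: U(14.7111, 12.0588) = 3.5354.

V = 3.5354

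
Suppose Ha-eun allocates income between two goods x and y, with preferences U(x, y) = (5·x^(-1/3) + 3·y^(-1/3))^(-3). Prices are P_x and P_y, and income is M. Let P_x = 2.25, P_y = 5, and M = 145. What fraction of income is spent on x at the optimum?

share on x = 0.5457

From the CES first-order condition, (5/3)·(y/x)^(4/3) = P_x/P_y.
Solve for the ratio: y/x = [(3/5)·P_x/P_y]^(0.75).
Substitute y = (y/x)·x into the budget: x* = M/(P_x + P_y·(y/x)).
Numerically y/x = 0.374561, so x* = 145/(2.25 + 5·0.374561) = 35.1702 and y* = 0.374561·35.1702 = 13.1734.
Expenditure on x: 2.25·35.1702 = 79.133; share = 0.5457.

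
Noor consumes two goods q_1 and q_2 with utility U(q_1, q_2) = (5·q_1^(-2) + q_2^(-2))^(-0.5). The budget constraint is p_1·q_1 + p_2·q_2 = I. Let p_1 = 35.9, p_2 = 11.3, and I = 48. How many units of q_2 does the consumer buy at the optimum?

MRS = MU_q_1/MU_q_2 = 5·(q_2/q_1)^(3). Set equal to p_1/p_2.
Solve for the ratio: q_2/q_1 = [(1/5)·p_1/p_2]^(1/3).
With the ratio pinned down, the budget gives q_1* = I/(p_1 + p_2·(q_2/q_1)) and q_2* = (q_2/q_1)·q_1*.
Numerically q_2/q_1 = 0.859703, so q_1* = 48/(35.9 + 11.3·0.859703) = 1.0523 and q_2* = 0.859703·1.0523 = 0.9047.

q_2* = 0.9047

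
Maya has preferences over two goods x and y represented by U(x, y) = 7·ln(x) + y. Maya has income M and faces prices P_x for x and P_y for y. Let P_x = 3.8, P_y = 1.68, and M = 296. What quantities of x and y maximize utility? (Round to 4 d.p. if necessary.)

MU_x = 7/x, MU_y = 1. Tangency: 7/x = P_x/P_y.
So x*(P_x,P_y) = 7·P_y/P_x, independent of income; and y* = (M − 7·P_y)/P_y.
At the given prices: x* = 7·1.68/3.8 = 3.0947, and y* = 169.1905.

x* = 3.0947, y* = 169.1905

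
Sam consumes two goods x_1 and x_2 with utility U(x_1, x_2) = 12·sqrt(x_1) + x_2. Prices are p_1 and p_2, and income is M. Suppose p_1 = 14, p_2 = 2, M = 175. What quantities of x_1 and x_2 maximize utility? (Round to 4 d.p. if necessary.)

Utility is quasi-linear in x_2; the FOC for x_1 is 6/√x_1 = p_1/p_2.
Solve: √x_1 = 6·p_2/p_1, so x_1*(p_1,p_2) = (6·p_2/p_1)², and x_2* = (M − p_1·x_1*)/p_2.
Plugging in: x_1* = (6·2/14)² = 0.7347, x_2* = 82.3571.

x_1* = 0.7347, x_2* = 82.3571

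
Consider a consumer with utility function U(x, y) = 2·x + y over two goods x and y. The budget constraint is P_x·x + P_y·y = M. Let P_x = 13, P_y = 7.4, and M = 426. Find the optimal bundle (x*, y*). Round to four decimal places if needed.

x* = 32.7692, y* = 0

Perfect substitutes: compare marginal utility per dollar. 2/P_x vs 1/P_y → 0.1538 vs 0.1351.
x gives more utility per dollar, so spend all income on x: x* = M/P_x, y* = 0.
Numerically: x* = 32.7692, y* = 0.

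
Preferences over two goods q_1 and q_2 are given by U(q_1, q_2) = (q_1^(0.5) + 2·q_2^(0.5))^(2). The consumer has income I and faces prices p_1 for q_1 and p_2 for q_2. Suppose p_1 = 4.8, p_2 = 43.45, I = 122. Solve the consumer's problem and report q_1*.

With the ratio pinned down, the budget gives q_1* = I/(p_1 + p_2·(q_2/q_1)) and q_2* = (q_2/q_1)·q_1*.
Numerically q_2/q_1 = 0.048816, so q_1* = 122/(4.8 + 43.45·0.048816) = 17.6274.

q_1* = 17.6274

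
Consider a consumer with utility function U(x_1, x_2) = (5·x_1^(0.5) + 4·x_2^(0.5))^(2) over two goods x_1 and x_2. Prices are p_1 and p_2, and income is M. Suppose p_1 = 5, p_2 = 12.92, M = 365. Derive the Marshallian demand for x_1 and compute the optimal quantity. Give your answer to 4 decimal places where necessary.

x_1* = 58.5087

From the CES first-order condition, (5/4)·(x_2/x_1)^(0.5) = p_1/p_2.
Solve for the ratio: x_2/x_1 = [(4/5)·p_1/p_2]^(2).
With the ratio pinned down, the budget gives x_1* = M/(p_1 + p_2·(x_2/x_1)) and x_2* = (x_2/x_1)·x_1*.
Numerically x_2/x_1 = 0.095851, so x_1* = 365/(5 + 12.92·0.095851) = 58.5087.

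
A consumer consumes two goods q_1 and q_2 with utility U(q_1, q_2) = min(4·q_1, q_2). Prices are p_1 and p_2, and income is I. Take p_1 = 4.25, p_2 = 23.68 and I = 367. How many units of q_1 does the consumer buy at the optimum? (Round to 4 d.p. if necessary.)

With perfect complements, no substitution: consume in ratio q_1:q_2 = 1:4.
Budget: p_1·q_1 + p_2·4·q_1 = I, so (p_1 + 4·p_2)·q_1 = I.
Demand: q_1*(p_1,p_2,I) = I/(p_1 + 4·p_2), q_2* = 4·I/(p_1 + 4·p_2).
Here 4.25 + 4·23.68 = 98.97, giving q_1* = 3.7082.

q_1* = 3.7082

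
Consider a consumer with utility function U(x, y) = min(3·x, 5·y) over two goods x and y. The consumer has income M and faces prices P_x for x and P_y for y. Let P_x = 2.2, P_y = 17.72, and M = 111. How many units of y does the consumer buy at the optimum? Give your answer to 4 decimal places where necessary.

With perfect complements, no substitution: consume in ratio x:y = 5:3.
Budget: P_x·x + P_y·(3/5)·x = M, so (5·P_x + 3·P_y)·x = 5·M.
Demand: x*(P_x,P_y,M) = 5·M/(5·P_x + 3·P_y), y* = 3·M/(5·P_x + 3·P_y).
Here 5·2.2 + 3·17.72 = 64.16, giving y* = 5.1901.

y* = 5.1901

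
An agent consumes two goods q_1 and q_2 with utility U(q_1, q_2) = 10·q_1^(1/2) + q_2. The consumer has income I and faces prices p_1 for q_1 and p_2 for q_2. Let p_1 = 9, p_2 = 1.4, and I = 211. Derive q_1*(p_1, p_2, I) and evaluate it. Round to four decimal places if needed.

q_1* = 0.6049

MU_q_1 = 5/√q_1, MU_q_2 = 1. Tangency: 5/√q_1 = p_1/p_2.
Thus q_1* = (5·p_2/p_1)² — independent of I — with the rest of income spent on q_2.
Plugging in: q_1* = (5·1.4/9)² = 0.6049.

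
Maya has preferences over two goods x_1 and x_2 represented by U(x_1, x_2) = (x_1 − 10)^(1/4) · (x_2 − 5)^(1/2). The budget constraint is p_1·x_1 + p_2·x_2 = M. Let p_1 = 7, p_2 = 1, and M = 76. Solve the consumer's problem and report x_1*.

x_1* = 10.0476

Let x_1' = x_1−10, x_2' = x_2−5. MRS = (1/2)·x_2'/x_1' = p_1/p_2.
After buying the subsistence bundle (10, 5), a share 1/3 of the remaining income goes to x_1: x_1* = 10 + 1/3·(M − 10p_1 − 5p_2)/p_1.
Discretionary income = 76 − 10·7 − 5·1 = 1; x_1* = 10 + 1/3·1/7 = 10.0476.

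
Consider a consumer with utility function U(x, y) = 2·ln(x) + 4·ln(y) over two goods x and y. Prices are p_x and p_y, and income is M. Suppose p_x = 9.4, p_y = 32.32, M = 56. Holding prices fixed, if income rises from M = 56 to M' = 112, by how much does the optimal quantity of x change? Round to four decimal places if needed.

Δx* = 1.9858

MU_x/MU_y = (2·y)/(4·x); tangency sets this equal to p_x/p_y.
Rearranging, p_y·y = 2·p_x·x. Substituting into the budget gives p_x·x·(1 + 2) = M.
Demand: x*(p_x,p_y,M) = 1/3·M/p_x and y* = 2/3·M/p_y.
At p_x=9.4, p_y=32.32, M=56: x* = 1/3·56/9.4 = 1.9858.
At M' = 112: x* = 3.9716. Change: 3.9716 − 1.9858 = 1.9858.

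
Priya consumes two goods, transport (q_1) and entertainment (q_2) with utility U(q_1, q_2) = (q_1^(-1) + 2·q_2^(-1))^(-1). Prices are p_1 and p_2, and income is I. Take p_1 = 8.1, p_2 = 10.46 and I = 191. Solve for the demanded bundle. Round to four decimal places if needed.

MU_q_1 ∝ q_1^(-2), MU_q_2 ∝ 2·q_2^(-2), so MRS = (1/2)·(q_2/q_1)^(2) = p_1/p_2.
Solve for the ratio: q_2/q_1 = [2·p_1/p_2]^(0.5).
Substitute q_2 = (q_2/q_1)·q_1 into the budget: q_1* = I/(p_1 + p_2·(q_2/q_1)).
Numerically q_2/q_1 = 1.244491, so q_1* = 191/(8.1 + 10.46·1.244491) = 9.0447 and q_2* = 1.244491·9.0447 = 11.256.

q_1* = 9.0447, q_2* = 11.256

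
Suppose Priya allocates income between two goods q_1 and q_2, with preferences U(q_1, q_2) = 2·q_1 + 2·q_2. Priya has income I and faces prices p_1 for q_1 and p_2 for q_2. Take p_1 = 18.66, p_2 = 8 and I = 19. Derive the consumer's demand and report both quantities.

Perfect substitutes: compare marginal utility per dollar. 2/p_1 vs 2/p_2 → 0.1072 vs 0.25.
q_2 gives more utility per dollar, so spend all income on q_2: q_2* = I/p_2, q_1* = 0.
Numerically: q_1* = 0, q_2* = 2.375.

q_1* = 0, q_2* = 2.375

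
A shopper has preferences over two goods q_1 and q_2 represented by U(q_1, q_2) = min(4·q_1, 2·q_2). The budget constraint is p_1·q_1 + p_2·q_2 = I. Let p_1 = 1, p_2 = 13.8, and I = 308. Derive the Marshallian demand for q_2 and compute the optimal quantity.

q_2* = 21.5385

With perfect complements, no substitution: consume in ratio q_1:q_2 = 2:4.
Budget: p_1·q_1 + p_2·2·q_1 = I, so (2·p_1 + 4·p_2)·q_1 = 2·I.
Demand: q_1*(p_1,p_2,I) = 2·I/(2·p_1 + 4·p_2), q_2* = 4·I/(2·p_1 + 4·p_2).
Here 2·1 + 4·13.8 = 57.2, giving q_2* = 21.5385.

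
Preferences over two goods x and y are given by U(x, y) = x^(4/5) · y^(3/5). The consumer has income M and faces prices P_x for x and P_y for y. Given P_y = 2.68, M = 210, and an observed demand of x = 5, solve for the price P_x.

MU_x/MU_y = (0.8·y)/(0.6·x); tangency sets this equal to P_x/P_y.
So 0.8·P_y·y = 0.6·P_x·x; combined with the budget, a share 4/7 of income goes to x.
Demand: x*(P_x,P_y,M) = 4/7·M/P_x and y* = 3/7·M/P_y.
Set x* = 5 in the demand function and solve for P_x: P_x = 24.

P_x = 24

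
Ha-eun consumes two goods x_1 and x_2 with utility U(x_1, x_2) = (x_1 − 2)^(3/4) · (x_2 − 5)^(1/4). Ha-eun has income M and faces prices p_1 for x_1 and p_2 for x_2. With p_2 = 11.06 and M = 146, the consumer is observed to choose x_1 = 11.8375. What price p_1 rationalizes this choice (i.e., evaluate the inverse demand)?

Let x_1' = x_1−2, x_2' = x_2−5. MRS = 3·x_2'/x_1' = p_1/p_2.
After buying the subsistence bundle (2, 5), a share 0.75 of the remaining income goes to x_1: x_1* = 2 + 0.75·(M − 2p_1 − 5p_2)/p_1.
Set x_1* = 11.8375 in the demand function and solve for p_1: p_1 = 6.

p_1 = 6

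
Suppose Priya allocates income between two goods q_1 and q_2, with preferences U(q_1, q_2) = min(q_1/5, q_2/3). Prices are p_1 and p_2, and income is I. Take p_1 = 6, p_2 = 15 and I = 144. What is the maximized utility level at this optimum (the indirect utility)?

V = 1.92

With perfect complements, no substitution: consume in ratio q_1:q_2 = 5:3.
Budget: p_1·q_1 + p_2·(3/5)·q_1 = I, so (5·p_1 + 3·p_2)·q_1 = 5·I.
Demand: q_1*(p_1,p_2,I) = 5·I/(5·p_1 + 3·p_2), q_2* = 3·I/(5·p_1 + 3·p_2).
Here 5·6 + 3·15 = 75, giving q_1* = 9.6 and q_2* = 5.76.
Utility at the optimum: U(9.6, 5.76) = 1.92.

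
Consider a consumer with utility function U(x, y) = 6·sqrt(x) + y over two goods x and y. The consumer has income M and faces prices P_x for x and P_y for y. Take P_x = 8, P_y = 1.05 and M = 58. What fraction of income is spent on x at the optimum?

Thus x* = (3·P_y/P_x)² — independent of M — with the rest of income spent on y.
Plugging in: x* = (3·1.05/8)² = 0.155, y* = 54.0568.
Expenditure on x: 8·0.155 = 1.2403; share = 0.0214.

share on x = 0.0214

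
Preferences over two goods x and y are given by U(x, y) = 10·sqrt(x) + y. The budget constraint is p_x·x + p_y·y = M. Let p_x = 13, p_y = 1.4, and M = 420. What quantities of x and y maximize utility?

Thus x* = (5·p_y/p_x)² — independent of M — with the rest of income spent on y.
Plugging in: x* = (5·1.4/13)² = 0.2899, y* = 297.3077.

x* = 0.2899, y* = 297.3077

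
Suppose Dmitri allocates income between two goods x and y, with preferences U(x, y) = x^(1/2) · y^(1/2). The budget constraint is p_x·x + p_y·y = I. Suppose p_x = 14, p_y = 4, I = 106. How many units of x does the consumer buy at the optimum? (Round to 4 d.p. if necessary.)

x* = 3.7857

Tangency: MRS = y/x = p_x/p_y.
So 0.5·p_y·y = 0.5·p_x·x; combined with the budget, a share 0.5 of income goes to x.
Demand: x*(p_x,p_y,I) = 0.5·I/p_x and y* = 0.5·I/p_y.
At p_x=14, p_y=4, I=106: x* = 0.5·106/14 = 3.7857.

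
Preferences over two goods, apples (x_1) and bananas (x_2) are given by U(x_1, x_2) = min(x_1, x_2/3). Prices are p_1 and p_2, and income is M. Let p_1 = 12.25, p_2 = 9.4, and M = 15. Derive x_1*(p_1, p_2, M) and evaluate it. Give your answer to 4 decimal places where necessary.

x_1* = 0.3708

Leontief preferences: the optimum is at the kink where x_1/1 = x_2/3, i.e. x_2 = 3·x_1.
Budget: p_1·x_1 + p_2·3·x_1 = M, so (p_1 + 3·p_2)·x_1 = M.
Demand: x_1*(p_1,p_2,M) = M/(p_1 + 3·p_2), x_2* = 3·M/(p_1 + 3·p_2).
Here 12.25 + 3·9.4 = 40.45, giving x_1* = 0.3708.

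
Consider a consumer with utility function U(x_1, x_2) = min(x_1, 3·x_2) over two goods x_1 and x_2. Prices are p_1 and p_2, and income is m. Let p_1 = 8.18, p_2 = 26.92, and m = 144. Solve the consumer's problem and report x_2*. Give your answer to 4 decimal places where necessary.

Leontief preferences: the optimum is at the kink where x_1/3 = x_2/1, i.e. x_2 = (1/3)·x_1.
Budget: p_1·x_1 + p_2·(1/3)·x_1 = m, so (3·p_1 + p_2)·x_1 = 3·m.
Demand: x_1*(p_1,p_2,m) = 3·m/(3·p_1 + p_2), x_2* = m/(3·p_1 + p_2).
Here 3·8.18 + 26.92 = 51.46, giving x_2* = 2.7983.

x_2* = 2.7983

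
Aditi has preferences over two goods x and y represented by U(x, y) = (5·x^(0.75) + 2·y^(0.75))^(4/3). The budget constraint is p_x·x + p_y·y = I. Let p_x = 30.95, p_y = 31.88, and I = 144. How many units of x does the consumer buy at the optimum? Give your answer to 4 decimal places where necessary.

x* = 4.5462

From the CES first-order condition, (5/2)·(y/x)^(0.25) = p_x/p_y.
Solve for the ratio: y/x = [(2/5)·p_x/p_y]^(4).
Substitute y = (y/x)·x into the budget: x* = I/(p_x + p_y·(y/x)).
Numerically y/x = 0.022741, so x* = 144/(30.95 + 31.88·0.022741) = 4.5462.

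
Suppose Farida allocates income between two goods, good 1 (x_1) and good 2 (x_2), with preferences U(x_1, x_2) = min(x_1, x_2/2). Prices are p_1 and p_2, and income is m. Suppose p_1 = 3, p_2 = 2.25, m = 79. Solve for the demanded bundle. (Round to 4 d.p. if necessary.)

Leontief preferences: the optimum is at the kink where x_1/1 = x_2/2, i.e. x_2 = 2·x_1.
Budget: p_1·x_1 + p_2·2·x_1 = m, so (p_1 + 2·p_2)·x_1 = m.
Demand: x_1*(p_1,p_2,m) = m/(p_1 + 2·p_2), x_2* = 2·m/(p_1 + 2·p_2).
Here 3 + 2·2.25 = 7.5, giving x_1* = 10.5333 and x_2* = 21.0667.

x_1* = 10.5333, x_2* = 21.0667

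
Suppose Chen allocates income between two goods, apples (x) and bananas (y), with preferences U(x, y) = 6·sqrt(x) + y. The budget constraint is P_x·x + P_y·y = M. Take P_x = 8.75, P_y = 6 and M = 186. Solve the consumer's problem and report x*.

MU_x = 3/√x, MU_y = 1. Tangency: 3/√x = P_x/P_y.
Solve: √x = 3·P_y/P_x, so x*(P_x,P_y) = (3·P_y/P_x)², and y* = (M − P_x·x*)/P_y.
Plugging in: x* = (3·6/8.75)² = 4.2318.

x* = 4.2318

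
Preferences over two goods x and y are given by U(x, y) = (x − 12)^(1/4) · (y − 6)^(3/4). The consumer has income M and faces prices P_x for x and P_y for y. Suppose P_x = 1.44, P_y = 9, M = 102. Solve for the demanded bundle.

x* = 17.3333, y* = 8.56

MRS = (1/3)·(y−6)/(x−12). Tangency with P_x/P_y gives y−6 = 3·(P_x/P_y)·(x−12).
Substituting into the budget: x* = 12 + 0.25·(M − 12·P_x − 6·P_y)/P_x, and y* = 6 + 0.75·(…)/P_y.
Discretionary income = 102 − 12·1.44 − 6·9 = 30.72; x* = 12 + 0.25·30.72/1.44 = 17.3333; y* = 6 + 0.75·30.72/9 = 8.56.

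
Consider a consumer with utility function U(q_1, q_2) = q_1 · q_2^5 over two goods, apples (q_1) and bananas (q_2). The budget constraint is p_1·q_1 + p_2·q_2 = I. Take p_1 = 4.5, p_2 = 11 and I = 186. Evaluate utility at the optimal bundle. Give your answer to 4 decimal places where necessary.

V = 3826874.721

MU_q_1/MU_q_2 = (q_2)/(5·q_1); tangency sets this equal to p_1/p_2.
Rearranging, p_2·q_2 = 5·p_1·q_1. Substituting into the budget gives p_1·q_1·(1 + 5) = I.
Demand: q_1*(p_1,p_2,I) = 1/6·I/p_1 and q_2* = 5/6·I/p_2.
At p_1=4.5, p_2=11, I=186: q_1* = 1/6·186/4.5 = 6.8889, q_2* = 14.0909.
Utility at the optimum: U(6.8889, 14.0909) = 3826874.721.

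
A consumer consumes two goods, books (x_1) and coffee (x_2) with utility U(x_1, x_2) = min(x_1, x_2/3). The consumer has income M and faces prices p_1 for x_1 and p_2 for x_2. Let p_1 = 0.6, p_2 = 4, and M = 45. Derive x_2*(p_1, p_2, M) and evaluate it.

x_2* = 10.7143

Leontief preferences: the optimum is at the kink where x_1/1 = x_2/3, i.e. x_2 = 3·x_1.
Budget: p_1·x_1 + p_2·3·x_1 = M, so (p_1 + 3·p_2)·x_1 = M.
Demand: x_1*(p_1,p_2,M) = M/(p_1 + 3·p_2), x_2* = 3·M/(p_1 + 3·p_2).
Here 0.6 + 3·4 = 12.6, giving x_2* = 10.7143.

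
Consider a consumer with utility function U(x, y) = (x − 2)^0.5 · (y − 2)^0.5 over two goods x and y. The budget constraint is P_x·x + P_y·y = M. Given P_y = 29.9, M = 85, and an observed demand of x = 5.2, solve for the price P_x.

P_x = 3

Let x' = x−2, y' = y−2. MRS = y'/x' = P_x/P_y.
Substituting into the budget: x* = 2 + 0.5·(M − 2·P_x − 2·P_y)/P_x, and y* = 2 + 0.5·(…)/P_y.
Set x* = 5.2 in the demand function and solve for P_x: P_x = 3.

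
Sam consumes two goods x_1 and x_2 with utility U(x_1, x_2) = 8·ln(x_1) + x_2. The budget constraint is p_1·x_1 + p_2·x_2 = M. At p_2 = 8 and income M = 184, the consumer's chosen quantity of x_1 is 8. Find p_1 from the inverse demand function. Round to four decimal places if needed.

Set MRS = p_1/p_2: (8/x_1)/1 = p_1/p_2.
So x_1*(p_1,p_2) = 8·p_2/p_1, independent of income; and x_2* = (M − 8·p_2)/p_2.
Set x_1* = 8 in the demand function and solve for p_1: p_1 = 8.

p_1 = 8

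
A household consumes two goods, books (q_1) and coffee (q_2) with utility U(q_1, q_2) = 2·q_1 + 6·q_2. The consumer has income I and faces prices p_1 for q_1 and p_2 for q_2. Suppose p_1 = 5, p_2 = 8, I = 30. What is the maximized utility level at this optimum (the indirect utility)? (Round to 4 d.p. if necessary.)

V = 22.5

q_2 gives more utility per dollar, so spend all income on q_2: q_2* = I/p_2, q_1* = 0.
Numerically: q_1* = 0, q_2* = 3.75.
Utility at the optimum: U(0, 3.75) = 22.5.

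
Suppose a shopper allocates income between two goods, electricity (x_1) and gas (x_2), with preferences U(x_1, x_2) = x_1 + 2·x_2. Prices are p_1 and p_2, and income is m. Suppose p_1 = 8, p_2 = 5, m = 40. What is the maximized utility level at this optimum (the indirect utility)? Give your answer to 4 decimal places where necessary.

V = 16

Linear utility — the consumer picks whichever good has higher MU/price: 1/8 = 0.125 vs 2/5 = 0.4.
x_2 gives more utility per dollar, so spend all income on x_2: x_2* = m/p_2, x_1* = 0.
Numerically: x_1* = 0, x_2* = 8.
Utility at the optimum: U(0, 8) = 16.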